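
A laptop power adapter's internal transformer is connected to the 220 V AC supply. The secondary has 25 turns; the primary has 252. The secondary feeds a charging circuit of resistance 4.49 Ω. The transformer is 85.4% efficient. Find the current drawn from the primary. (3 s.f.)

I_p ≈ 0.565 A

V_s = 220 × 25/252 = 21.825 V.
I_s = V_s/R = 21.825/4.49 = 4.8609 A.
P_out = V_s I_s = 21.825 × 4.8609 = 106.09 W.
P_in = P_out/η = 106.09/0.854 = 124.23 W.
I_p = P_in/V_p = 124.23/220 = 0.565 A.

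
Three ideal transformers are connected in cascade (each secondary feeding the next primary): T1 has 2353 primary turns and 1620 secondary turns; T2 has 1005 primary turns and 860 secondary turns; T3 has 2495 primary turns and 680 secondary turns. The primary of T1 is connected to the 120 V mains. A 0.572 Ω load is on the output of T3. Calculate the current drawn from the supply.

After T1: V = 120.00 × 1620/2353 = 82.618 V.
After T2: V = 82.618 × 860/1005 = 70.698 V.
After T3: V = 70.698 × 680/2495 = 19.268 V.
I_load = 19.268/0.572 = 33.686 A, so P_out = 19.268 × 33.686 = 649.07 W.
All ideal ⇒ P_in = P_out, so I_supply = 649.07/120 = 5.41 A.

I_supply ≈ 5.41 A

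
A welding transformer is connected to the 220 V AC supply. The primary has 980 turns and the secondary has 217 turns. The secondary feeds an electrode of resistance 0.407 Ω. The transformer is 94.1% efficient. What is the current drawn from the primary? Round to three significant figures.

I_p ≈ 28.2 A

V_s = 220 × 217/980 = 48.714 V.
I_s = V_s/R = 48.714/0.407 = 119.69 A.
P_out = V_s I_s = 48.714 × 119.69 = 5830.7 W.
P_in = P_out/η = 5830.7/0.941 = 6196.2 W.
I_p = P_in/V_p = 6196.2/220 = 28.2 A.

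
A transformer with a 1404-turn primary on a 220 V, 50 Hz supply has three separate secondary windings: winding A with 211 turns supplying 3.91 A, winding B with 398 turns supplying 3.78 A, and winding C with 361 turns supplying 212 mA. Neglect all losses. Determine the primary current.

V_A = 220 × 211/1404 = 33.063 V; V_B = 220 × 398/1404 = 62.365 V; V_C = 220 × 361/1404 = 56.567 V.
P_out = V_A I_A + V_B I_B + V_C I_C = 33.063×3.91 + 62.365×3.78 + 56.567×0.212 = 129.28 + 235.74 + 11.992 = 377.01 W.
Ideal ⇒ P_in = P_out, so I_p = P_out/V_p = 377.01/220 = 1.71 A.

I_p ≈ 1.71 A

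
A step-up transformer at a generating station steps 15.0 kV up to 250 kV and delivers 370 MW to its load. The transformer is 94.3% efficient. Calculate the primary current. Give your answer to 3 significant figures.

I_p ≈ 26200 A

P_in = P_out/η = 3.70×10^8/0.943 = 3.9236×10^8 W.
I_p = P_in/V_p = 3.9236×10^8/15000 = 26200 A.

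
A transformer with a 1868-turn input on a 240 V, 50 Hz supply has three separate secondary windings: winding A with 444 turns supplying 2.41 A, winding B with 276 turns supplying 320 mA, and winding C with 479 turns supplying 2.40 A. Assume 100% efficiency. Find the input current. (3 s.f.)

I_in ≈ 1.24 A

V_A = 240 × 444/1868 = 57.045 V; V_B = 240 × 276/1868 = 35.460 V; V_C = 240 × 479/1868 = 61.542 V.
P_out = V_A I_A + V_B I_B + V_C I_C = 57.045×2.41 + 35.460×0.320 + 61.542×2.40 = 137.48 + 11.347 + 147.70 = 296.53 W.
Ideal ⇒ P_in = P_out, so I_in = P_out/V_in = 296.53/240 = 1.24 A.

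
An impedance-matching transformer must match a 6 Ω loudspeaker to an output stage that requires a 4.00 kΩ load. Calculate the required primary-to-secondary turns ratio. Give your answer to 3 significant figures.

Z_p/Z_s = (N_p/N_s)², so N_p/N_s = √(4000/6) = √667 = 25.8.

N_p/N_s ≈ 25.8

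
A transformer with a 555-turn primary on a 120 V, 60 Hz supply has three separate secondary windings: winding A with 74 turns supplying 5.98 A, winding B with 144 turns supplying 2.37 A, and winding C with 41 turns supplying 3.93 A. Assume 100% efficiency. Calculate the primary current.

I_p ≈ 1.70 A

V_A = 120 × 74/555 = 16.000 V; V_B = 120 × 144/555 = 31.135 V; V_C = 120 × 41/555 = 8.8649 V.
P_out = V_A I_A + V_B I_B + V_C I_C = 16.000×5.98 + 31.135×2.37 + 8.8649×3.93 = 95.680 + 73.790 + 34.839 = 204.31 W.
Ideal ⇒ P_in = P_out, so I_p = P_out/V_p = 204.31/120 = 1.70 A.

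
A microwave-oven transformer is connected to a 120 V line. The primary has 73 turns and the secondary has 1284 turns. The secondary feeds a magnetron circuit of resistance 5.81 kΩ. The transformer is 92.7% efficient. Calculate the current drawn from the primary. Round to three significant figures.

I_p ≈ 6.89 A

V_s = 120 × 1284/73 = 2110.7 V.
I_s = V_s/R = 2110.7/5810 = 0.36328 A.
P_out = V_s I_s = 2110.7 × 0.36328 = 766.78 W.
P_in = P_out/η = 766.78/0.927 = 827.16 W.
I_p = P_in/V_p = 827.16/120 = 6.89 A.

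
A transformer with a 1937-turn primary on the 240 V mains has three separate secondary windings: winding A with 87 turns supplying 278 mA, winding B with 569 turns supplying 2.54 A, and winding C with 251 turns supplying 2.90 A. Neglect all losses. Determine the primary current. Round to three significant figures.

I_p ≈ 1.13 A

V_A = 240 × 87/1937 = 10.780 V; V_B = 240 × 569/1937 = 70.501 V; V_C = 240 × 251/1937 = 31.100 V.
P_out = V_A I_A + V_B I_B + V_C I_C = 10.780×0.278 + 70.501×2.54 + 31.100×2.90 = 2.9967 + 179.07 + 90.189 = 272.26 W.
Ideal ⇒ P_in = P_out, so I_p = P_out/V_p = 272.26/240 = 1.13 A.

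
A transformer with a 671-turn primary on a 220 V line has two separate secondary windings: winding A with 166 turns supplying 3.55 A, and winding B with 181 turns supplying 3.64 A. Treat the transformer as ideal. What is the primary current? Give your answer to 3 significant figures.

V_A = 220 × 166/671 = 54.426 V; V_B = 220 × 181/671 = 59.344 V.
P_out = V_A I_A + V_B I_B = 54.426×3.55 + 59.344×3.64 = 193.21 + 216.01 = 409.23 W.
Ideal ⇒ P_in = P_out, so I_p = P_out/V_p = 409.23/220 = 1.86 A.

I_p ≈ 1.86 A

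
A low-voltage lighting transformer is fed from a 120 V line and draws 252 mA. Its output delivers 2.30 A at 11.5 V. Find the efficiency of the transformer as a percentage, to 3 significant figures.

η ≈ 87.5%

P_in = 120 × 0.252 = 30.2400 W.
P_out = 11.5 × 2.30 = 26.4500 W.
η = P_out/P_in = 26.4500/30.2400 = 0.875.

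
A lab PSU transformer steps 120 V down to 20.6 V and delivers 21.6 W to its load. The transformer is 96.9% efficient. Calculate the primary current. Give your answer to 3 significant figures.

I_p ≈ 0.186 A

P_in = P_out/η = 21.6/0.969 = 22.291 W.
I_p = P_in/V_p = 22.291/120 = 0.186 A.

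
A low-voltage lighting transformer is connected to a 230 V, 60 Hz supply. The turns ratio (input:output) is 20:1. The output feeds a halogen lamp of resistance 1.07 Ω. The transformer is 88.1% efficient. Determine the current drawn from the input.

V_out = 230 × 1/20 = 11.500 V.
I_out = V_out/R = 11.500/1.07 = 10.748 A.
P_out = V_out I_out = 11.500 × 10.748 = 123.60 W.
P_in = P_out/η = 123.60/0.881 = 140.29 W.
I_in = P_in/V_in = 140.29/230 = 0.610 A.

I_in ≈ 0.610 A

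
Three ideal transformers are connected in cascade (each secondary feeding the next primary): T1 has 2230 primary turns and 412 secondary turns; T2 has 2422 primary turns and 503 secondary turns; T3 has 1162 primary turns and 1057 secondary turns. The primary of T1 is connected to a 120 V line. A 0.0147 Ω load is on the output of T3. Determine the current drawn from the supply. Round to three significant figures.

Secondary of T1: V = 120.00 × 412/2230 = 22.170 V.
Secondary of T2: V = 22.170 × 503/2422 = 4.6043 V.
Secondary of T3: V = 4.6043 × 1057/1162 = 4.1883 V.
I_load = 4.1883/0.0147 = 284.92 A, so P_out = 4.1883 × 284.92 = 1193.3 W.
All ideal ⇒ P_in = P_out, so I_supply = 1193.3/120 = 9.94 A.

I_supply ≈ 9.94 A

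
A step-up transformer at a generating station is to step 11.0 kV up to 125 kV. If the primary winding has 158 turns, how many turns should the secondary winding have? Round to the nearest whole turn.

N_s = 1795 turns

N_s/N_p = V_s/V_p, so N_s = 158 × 125000/11000 = 1795.5 ≈ 1795 turns.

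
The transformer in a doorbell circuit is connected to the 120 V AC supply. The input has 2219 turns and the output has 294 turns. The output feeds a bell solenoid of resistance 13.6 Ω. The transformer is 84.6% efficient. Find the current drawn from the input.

I_in ≈ 0.183 A

V_out = 120 × 294/2219 = 15.899 V.
I_out = V_out/R = 15.899/13.6 = 1.1690 A.
P_out = V_out I_out = 15.899 × 1.1690 = 18.587 W.
P_in = P_out/η = 18.587/0.846 = 21.970 W.
I_in = P_in/V_in = 21.970/120 = 0.183 A.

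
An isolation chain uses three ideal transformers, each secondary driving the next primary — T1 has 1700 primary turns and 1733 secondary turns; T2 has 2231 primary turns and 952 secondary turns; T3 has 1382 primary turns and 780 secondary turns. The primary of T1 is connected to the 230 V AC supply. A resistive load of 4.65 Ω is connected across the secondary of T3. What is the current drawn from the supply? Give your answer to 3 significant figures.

I_supply ≈ 2.98 A

Secondary of T1: V = 230.00 × 1733/1700 = 234.46 V.
Secondary of T2: V = 234.46 × 952/2231 = 100.05 V.
Secondary of T3: V = 100.05 × 780/1382 = 56.468 V.
I_load = 56.468/4.65 = 12.144 A, so P_out = 56.468 × 12.144 = 685.72 W.
All ideal ⇒ P_in = P_out, so I_supply = 685.72/230 = 2.98 A.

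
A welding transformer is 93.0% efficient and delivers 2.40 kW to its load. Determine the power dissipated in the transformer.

P_in = P_out/η = 2400/0.930 = 2580.65 W.
P_loss = P_in − P_out = 2580.65 − 2400 = 181 W.

P_loss ≈ 181 W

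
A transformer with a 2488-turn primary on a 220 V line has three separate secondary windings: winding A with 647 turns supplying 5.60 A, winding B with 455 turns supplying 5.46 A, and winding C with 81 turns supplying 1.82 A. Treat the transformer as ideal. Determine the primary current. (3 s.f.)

I_p ≈ 2.51 A

V_A = 220 × 647/2488 = 57.211 V; V_B = 220 × 455/2488 = 40.233 V; V_C = 220 × 81/2488 = 7.1624 V.
P_out = V_A I_A + V_B I_B + V_C I_C = 57.211×5.60 + 40.233×5.46 + 7.1624×1.82 = 320.38 + 219.67 + 13.036 = 553.09 W.
Ideal ⇒ P_in = P_out, so I_p = P_out/V_p = 553.09/220 = 2.51 A.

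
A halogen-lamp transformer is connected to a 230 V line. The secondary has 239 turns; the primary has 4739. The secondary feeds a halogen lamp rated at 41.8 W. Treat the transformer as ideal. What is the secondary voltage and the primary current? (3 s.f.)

V_s = V_p × N_s/N_p = 230 × 239/4739 = 11.599 V.
I_s = P/V_s = 41.8/11.599 = 3.6036 A.
I_p = I_s × N_s/N_p = 3.6036 × 239/4739 = 0.182 A.

V_s ≈ 11.6 V, I_p ≈ 0.182 A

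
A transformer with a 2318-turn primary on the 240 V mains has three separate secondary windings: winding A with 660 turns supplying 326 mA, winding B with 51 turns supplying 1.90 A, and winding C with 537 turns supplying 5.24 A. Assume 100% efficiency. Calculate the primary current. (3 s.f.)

V_A = 240 × 660/2318 = 68.335 V; V_B = 240 × 51/2318 = 5.2804 V; V_C = 240 × 537/2318 = 55.600 V.
P_out = V_A I_A + V_B I_B + V_C I_C = 68.335×0.326 + 5.2804×1.90 + 55.600×5.24 = 22.277 + 10.033 + 291.34 = 323.65 W.
Ideal ⇒ P_in = P_out, so I_p = P_out/V_p = 323.65/240 = 1.35 A.

I_p ≈ 1.35 A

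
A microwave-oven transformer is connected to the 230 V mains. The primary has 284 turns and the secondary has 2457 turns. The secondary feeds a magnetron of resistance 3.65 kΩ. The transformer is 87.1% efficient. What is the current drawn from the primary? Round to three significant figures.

I_p ≈ 5.41 A

V_s = 230 × 2457/284 = 1989.8 V.
I_s = V_s/R = 1989.8/3650 = 0.54516 A.
P_out = V_s I_s = 1989.8 × 0.54516 = 1084.8 W.
P_in = P_out/η = 1084.8/0.871 = 1245.4 W.
I_p = P_in/V_p = 1245.4/230 = 5.41 A.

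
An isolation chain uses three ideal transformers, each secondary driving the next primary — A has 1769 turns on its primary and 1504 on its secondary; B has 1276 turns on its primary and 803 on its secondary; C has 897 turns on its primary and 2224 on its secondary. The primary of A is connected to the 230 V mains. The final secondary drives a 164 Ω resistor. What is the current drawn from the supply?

After A: V = 230.00 × 1504/1769 = 195.55 V.
After B: V = 195.55 × 803/1276 = 123.06 V.
After C: V = 123.06 × 2224/897 = 305.11 V.
I_load = 305.11/164 = 1.8604 A, so P_out = 305.11 × 1.8604 = 567.63 W.
All ideal ⇒ P_in = P_out, so I_supply = 567.63/230 = 2.47 A.

I_supply ≈ 2.47 A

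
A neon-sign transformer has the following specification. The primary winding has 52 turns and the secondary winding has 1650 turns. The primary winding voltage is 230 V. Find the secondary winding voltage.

V_s/V_p = N_s/N_p, so V_s = 230 × 1650/52 = 7300 V.

V_s ≈ 7300 V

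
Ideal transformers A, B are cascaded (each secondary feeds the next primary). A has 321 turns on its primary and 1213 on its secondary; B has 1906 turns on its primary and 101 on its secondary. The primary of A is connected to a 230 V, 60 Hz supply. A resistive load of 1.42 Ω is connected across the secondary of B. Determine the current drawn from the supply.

After A: V = 230.00 × 1213/321 = 869.13 V.
After B: V = 869.13 × 101/1906 = 46.056 V.
I_load = 46.056/1.42 = 32.433 A, so P_out = 46.056 × 32.433 = 1493.7 W.
All ideal ⇒ P_in = P_out, so I_supply = 1493.7/230 = 6.49 A.

I_supply ≈ 6.49 A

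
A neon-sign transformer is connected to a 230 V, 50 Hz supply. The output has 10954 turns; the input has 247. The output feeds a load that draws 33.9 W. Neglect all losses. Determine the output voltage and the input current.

V_out = V_in × N_out/N_in = 230 × 10954/247 = 10200 V.
I_out = P/V_out = 33.9/10200 = 0.0033235 A.
I_in = I_out × N_out/N_in = 0.0033235 × 10954/247 = 0.147 A.

V_out ≈ 10200 V, I_in ≈ 0.147 A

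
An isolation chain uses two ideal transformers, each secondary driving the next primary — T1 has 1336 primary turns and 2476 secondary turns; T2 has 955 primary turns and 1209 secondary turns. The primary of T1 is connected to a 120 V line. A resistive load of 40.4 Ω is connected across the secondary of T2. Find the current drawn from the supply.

I_supply ≈ 16.4 A

Secondary of T1: V = 120.00 × 2476/1336 = 222.40 V.
Secondary of T2: V = 222.40 × 1209/955 = 281.55 V.
I_load = 281.55/40.4 = 6.9689 A, so P_out = 281.55 × 6.9689 = 1962.1 W.
All ideal ⇒ P_in = P_out, so I_supply = 1962.1/120 = 16.4 A.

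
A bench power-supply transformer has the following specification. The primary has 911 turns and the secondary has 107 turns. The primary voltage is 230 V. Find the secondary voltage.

V_s ≈ 27.0 V

V_s/V_p = N_s/N_p, so V_s = 230 × 107/911 = 27.0 V.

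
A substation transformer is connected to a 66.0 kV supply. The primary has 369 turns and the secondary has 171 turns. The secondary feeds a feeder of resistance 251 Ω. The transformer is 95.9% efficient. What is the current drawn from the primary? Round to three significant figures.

I_p ≈ 58.9 A

V_s = 66000 × 171/369 = 30585 V.
I_s = V_s/R = 30585/251 = 121.85 A.
P_out = V_s I_s = 30585 × 121.85 = 3.7270×10^6 W.
P_in = P_out/η = 3.7270×10^6/0.959 = 3.8863×10^6 W.
I_p = P_in/V_p = 3.8863×10^6/66000 = 58.9 A.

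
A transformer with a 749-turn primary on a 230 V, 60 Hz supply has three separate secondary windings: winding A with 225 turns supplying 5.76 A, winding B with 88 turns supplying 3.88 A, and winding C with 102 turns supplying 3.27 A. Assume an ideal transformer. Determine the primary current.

V_A = 230 × 225/749 = 69.092 V; V_B = 230 × 88/749 = 27.023 V; V_C = 230 × 102/749 = 31.322 V.
P_out = V_A I_A + V_B I_B + V_C I_C = 69.092×5.76 + 27.023×3.88 + 31.322×3.27 = 397.97 + 104.85 + 102.42 = 605.24 W.
Ideal ⇒ P_in = P_out, so I_p = P_out/V_p = 605.24/230 = 2.63 A.

I_p ≈ 2.63 A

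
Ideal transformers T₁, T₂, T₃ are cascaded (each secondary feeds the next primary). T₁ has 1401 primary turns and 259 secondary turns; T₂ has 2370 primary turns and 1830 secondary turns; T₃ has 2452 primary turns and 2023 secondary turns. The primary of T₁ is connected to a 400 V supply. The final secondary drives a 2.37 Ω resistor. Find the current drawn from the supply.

I_supply ≈ 2.34 A

Secondary of T₁: V = 400.00 × 259/1401 = 73.947 V.
Secondary of T₂: V = 73.947 × 1830/2370 = 57.098 V.
Secondary of T₃: V = 57.098 × 2023/2452 = 47.109 V.
I_load = 47.109/2.37 = 19.877 A, so P_out = 47.109 × 19.877 = 936.38 W.
All ideal ⇒ P_in = P_out, so I_supply = 936.38/400 = 2.34 A.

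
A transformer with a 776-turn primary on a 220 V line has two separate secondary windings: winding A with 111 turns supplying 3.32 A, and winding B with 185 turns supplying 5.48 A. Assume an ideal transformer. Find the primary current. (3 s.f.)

V_A = 220 × 111/776 = 31.469 V; V_B = 220 × 185/776 = 52.448 V.
P_out = V_A I_A + V_B I_B = 31.469×3.32 + 52.448×5.48 = 104.48 + 287.42 = 391.89 W.
Ideal ⇒ P_in = P_out, so I_p = P_out/V_p = 391.89/220 = 1.78 A.

I_p ≈ 1.78 A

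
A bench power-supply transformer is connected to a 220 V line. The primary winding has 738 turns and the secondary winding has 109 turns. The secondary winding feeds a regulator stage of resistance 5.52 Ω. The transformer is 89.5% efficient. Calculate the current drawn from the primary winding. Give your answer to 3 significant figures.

I_p ≈ 0.971 A

V_s = 220 × 109/738 = 32.493 V.
I_s = V_s/R = 32.493/5.52 = 5.8865 A.
P_out = V_s I_s = 32.493 × 5.8865 = 191.27 W.
P_in = P_out/η = 191.27/0.895 = 213.71 W.
I_p = P_in/V_p = 213.71/220 = 0.971 A.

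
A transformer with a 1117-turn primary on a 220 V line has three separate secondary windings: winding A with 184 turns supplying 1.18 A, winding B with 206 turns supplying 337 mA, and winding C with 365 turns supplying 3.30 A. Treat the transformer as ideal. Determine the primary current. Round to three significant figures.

I_p ≈ 1.33 A

V_A = 220 × 184/1117 = 36.240 V; V_B = 220 × 206/1117 = 40.573 V; V_C = 220 × 365/1117 = 71.889 V.
P_out = V_A I_A + V_B I_B + V_C I_C = 36.240×1.18 + 40.573×0.337 + 71.889×3.30 = 42.763 + 13.673 + 237.23 = 293.67 W.
Ideal ⇒ P_in = P_out, so I_p = P_out/V_p = 293.67/220 = 1.33 A.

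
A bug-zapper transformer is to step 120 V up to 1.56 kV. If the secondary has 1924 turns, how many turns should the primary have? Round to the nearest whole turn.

N_p = 148 turns

N_p/N_s = V_p/V_s, so N_p = 1924 × 120/1560 = 148.0 ≈ 148 turns.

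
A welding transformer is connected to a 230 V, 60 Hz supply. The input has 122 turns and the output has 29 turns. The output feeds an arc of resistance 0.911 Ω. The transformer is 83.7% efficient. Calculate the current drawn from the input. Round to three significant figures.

V_out = 230 × 29/122 = 54.672 V.
I_out = V_out/R = 54.672/0.911 = 60.013 A.
P_out = V_out I_out = 54.672 × 60.013 = 3281.1 W.
P_in = P_out/η = 3281.1/0.837 = 3920.0 W.
I_in = P_in/V_in = 3920.0/230 = 17.0 A.

I_in ≈ 17.0 A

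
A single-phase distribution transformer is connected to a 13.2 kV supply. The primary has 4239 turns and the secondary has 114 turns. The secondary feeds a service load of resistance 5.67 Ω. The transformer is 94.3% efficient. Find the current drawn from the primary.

V_s = 13200 × 114/4239 = 354.99 V.
I_s = V_s/R = 354.99/5.67 = 62.608 A.
P_out = V_s I_s = 354.99 × 62.608 = 22225 W.
P_in = P_out/η = 22225/0.943 = 23569 W.
I_p = P_in/V_p = 23569/13200 = 1.79 A.

I_p ≈ 1.79 A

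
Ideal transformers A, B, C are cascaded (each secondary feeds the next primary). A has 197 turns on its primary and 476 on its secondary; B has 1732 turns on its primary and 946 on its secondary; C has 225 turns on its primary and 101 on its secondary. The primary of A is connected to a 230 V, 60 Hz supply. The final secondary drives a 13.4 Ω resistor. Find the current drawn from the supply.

I_supply ≈ 6.02 A

After A: V = 230.00 × 476/197 = 555.74 V.
After B: V = 555.74 × 946/1732 = 303.54 V.
After C: V = 303.54 × 101/225 = 136.25 V.
I_load = 136.25/13.4 = 10.168 A, so P_out = 136.25 × 10.168 = 1385.5 W.
All ideal ⇒ P_in = P_out, so I_supply = 1385.5/230 = 6.02 A.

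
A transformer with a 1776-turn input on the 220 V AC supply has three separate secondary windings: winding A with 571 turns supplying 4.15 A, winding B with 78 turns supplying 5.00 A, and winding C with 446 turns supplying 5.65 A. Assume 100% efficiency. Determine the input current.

V_A = 220 × 571/1776 = 70.732 V; V_B = 220 × 78/1776 = 9.6622 V; V_C = 220 × 446/1776 = 55.248 V.
P_out = V_A I_A + V_B I_B + V_C I_C = 70.732×4.15 + 9.6622×5.00 + 55.248×5.65 = 293.54 + 48.311 + 312.15 = 654.00 W.
Ideal ⇒ P_in = P_out, so I_in = P_out/V_in = 654.00/220 = 2.97 A.

I_in ≈ 2.97 A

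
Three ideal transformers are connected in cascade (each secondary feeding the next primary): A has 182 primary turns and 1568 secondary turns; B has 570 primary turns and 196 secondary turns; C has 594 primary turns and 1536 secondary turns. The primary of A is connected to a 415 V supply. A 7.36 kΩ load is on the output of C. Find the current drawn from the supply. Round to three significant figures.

I_supply ≈ 3.31 A

Secondary of A: V = 415.00 × 1568/182 = 3575.4 V.
Secondary of B: V = 3575.4 × 196/570 = 1229.4 V.
Secondary of C: V = 1229.4 × 1536/594 = 3179.1 V.
I_load = 3179.1/7360 = 0.43195 A, so P_out = 3179.1 × 0.43195 = 1373.2 W.
All ideal ⇒ P_in = P_out, so I_supply = 1373.2/415 = 3.31 A.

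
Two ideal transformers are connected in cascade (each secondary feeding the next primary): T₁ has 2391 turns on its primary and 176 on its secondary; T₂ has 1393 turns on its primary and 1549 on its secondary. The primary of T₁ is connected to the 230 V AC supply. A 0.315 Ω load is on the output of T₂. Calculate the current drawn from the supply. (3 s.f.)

After T₁: V = 230.00 × 176/2391 = 16.930 V.
After T₂: V = 16.930 × 1549/1393 = 18.826 V.
I_load = 18.826/0.315 = 59.766 A, so P_out = 18.826 × 59.766 = 1125.2 W.
All ideal ⇒ P_in = P_out, so I_supply = 1125.2/230 = 4.89 A.

I_supply ≈ 4.89 A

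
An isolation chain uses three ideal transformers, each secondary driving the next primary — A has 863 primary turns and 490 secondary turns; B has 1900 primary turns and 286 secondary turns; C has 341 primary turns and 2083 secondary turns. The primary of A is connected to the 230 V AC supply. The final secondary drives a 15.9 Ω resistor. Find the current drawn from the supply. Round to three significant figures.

I_supply ≈ 3.94 A

Secondary of A: V = 230.00 × 490/863 = 130.59 V.
Secondary of B: V = 130.59 × 286/1900 = 19.657 V.
Secondary of C: V = 19.657 × 2083/341 = 120.08 V.
I_load = 120.08/15.9 = 7.5520 A, so P_out = 120.08 × 7.5520 = 906.83 W.
All ideal ⇒ P_in = P_out, so I_supply = 906.83/230 = 3.94 A.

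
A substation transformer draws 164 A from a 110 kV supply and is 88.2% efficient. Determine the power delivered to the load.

P_out ≈ 1.59×10^7 W

P_in = V_p I_p = 110000 × 164 = 1.8040×10^7 W.
P_out = η P_in = 0.882 × 1.8040×10^7 = 1.59×10^7 W.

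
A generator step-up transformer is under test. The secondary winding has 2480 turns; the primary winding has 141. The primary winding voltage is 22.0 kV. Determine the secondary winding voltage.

V_s/V_p = N_s/N_p, so V_s = 22000 × 2480/141 = 387000 V.

V_s ≈ 387000 V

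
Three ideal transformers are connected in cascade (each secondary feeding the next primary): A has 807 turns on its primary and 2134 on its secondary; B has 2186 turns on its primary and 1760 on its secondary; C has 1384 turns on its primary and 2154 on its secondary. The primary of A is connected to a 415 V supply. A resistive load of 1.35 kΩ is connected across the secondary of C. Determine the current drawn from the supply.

Secondary of A: V = 415.00 × 2134/807 = 1097.4 V.
Secondary of B: V = 1097.4 × 1760/2186 = 883.55 V.
Secondary of C: V = 883.55 × 2154/1384 = 1375.1 V.
I_load = 1375.1/1350 = 1.0186 A, so P_out = 1375.1 × 1.0186 = 1400.7 W.
All ideal ⇒ P_in = P_out, so I_supply = 1400.7/415 = 3.38 A.

I_supply ≈ 3.38 A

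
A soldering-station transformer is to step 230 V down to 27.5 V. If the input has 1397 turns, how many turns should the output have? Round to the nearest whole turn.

N_out = 167 turns

N_out/N_in = V_out/V_in, so N_out = 1397 × 27.5/230 = 167.0 ≈ 167 turns.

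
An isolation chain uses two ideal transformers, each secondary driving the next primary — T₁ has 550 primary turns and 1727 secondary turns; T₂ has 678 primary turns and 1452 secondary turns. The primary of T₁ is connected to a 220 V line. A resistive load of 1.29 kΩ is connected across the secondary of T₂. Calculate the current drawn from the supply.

Secondary of T₁: V = 220.00 × 1727/550 = 690.80 V.
Secondary of T₂: V = 690.80 × 1452/678 = 1479.4 V.
I_load = 1479.4/1290 = 1.1468 A, so P_out = 1479.4 × 1.1468 = 1696.6 W.
All ideal ⇒ P_in = P_out, so I_supply = 1696.6/220 = 7.71 A.

I_supply ≈ 7.71 A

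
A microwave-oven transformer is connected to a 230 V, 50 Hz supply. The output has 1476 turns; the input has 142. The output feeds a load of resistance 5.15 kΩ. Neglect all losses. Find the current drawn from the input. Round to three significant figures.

V_out = V_in × N_out/N_in = 230 × 1476/142 = 2390.7 V.
I_out = V_out/R = 2390.7/5150 = 0.46421 A.
For an ideal transformer I_in N_in = I_out N_out, so I_in = 0.46421 × 1476/142 = 4.83 A.

I_in ≈ 4.83 A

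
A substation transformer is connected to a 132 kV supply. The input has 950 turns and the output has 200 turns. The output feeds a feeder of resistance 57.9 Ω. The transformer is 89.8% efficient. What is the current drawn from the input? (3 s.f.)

I_in ≈ 113 A

V_out = 132000 × 200/950 = 27789 V.
I_out = V_out/R = 27789/57.9 = 479.96 A.
P_out = V_out I_out = 27789 × 479.96 = 1.3338×10^7 W.
P_in = P_out/η = 1.3338×10^7/0.898 = 1.4853×10^7 W.
I_in = P_in/V_in = 1.4853×10^7/132000 = 113 A.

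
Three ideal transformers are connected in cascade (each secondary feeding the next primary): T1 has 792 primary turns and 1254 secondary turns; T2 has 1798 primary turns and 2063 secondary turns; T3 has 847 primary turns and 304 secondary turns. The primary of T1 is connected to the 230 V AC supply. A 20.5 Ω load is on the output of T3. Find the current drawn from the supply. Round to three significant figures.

Secondary of T1: V = 230.00 × 1254/792 = 364.17 V.
Secondary of T2: V = 364.17 × 2063/1798 = 417.84 V.
Secondary of T3: V = 417.84 × 304/847 = 149.97 V.
I_load = 149.97/20.5 = 7.3155 A, so P_out = 149.97 × 7.3155 = 1097.1 W.
All ideal ⇒ P_in = P_out, so I_supply = 1097.1/230 = 4.77 A.

I_supply ≈ 4.77 A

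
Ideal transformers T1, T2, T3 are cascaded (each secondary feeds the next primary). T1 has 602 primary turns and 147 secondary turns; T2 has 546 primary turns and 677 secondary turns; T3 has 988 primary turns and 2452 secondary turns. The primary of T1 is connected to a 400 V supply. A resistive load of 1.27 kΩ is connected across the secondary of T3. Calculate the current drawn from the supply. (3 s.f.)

Secondary of T1: V = 400.00 × 147/602 = 97.674 V.
Secondary of T2: V = 97.674 × 677/546 = 121.11 V.
Secondary of T3: V = 121.11 × 2452/988 = 300.57 V.
I_load = 300.57/1270 = 0.23667 A, so P_out = 300.57 × 0.23667 = 71.134 W.
All ideal ⇒ P_in = P_out, so I_supply = 71.134/400 = 0.178 A.

I_supply ≈ 0.178 A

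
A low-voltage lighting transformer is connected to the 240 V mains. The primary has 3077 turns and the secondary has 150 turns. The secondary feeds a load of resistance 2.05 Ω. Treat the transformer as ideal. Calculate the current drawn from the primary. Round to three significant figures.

V_s = V_p × N_s/N_p = 240 × 150/3077 = 11.700 V.
I_s = V_s/R = 11.700/2.05 = 5.7072 A.
For an ideal transformer I_p N_p = I_s N_s, so I_p = 5.7072 × 150/3077 = 0.278 A.

I_p ≈ 0.278 A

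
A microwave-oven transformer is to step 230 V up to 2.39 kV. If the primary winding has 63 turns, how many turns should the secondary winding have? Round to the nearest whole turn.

N_s = 655 turns

N_s/N_p = V_s/V_p, so N_s = 63 × 2390/230 = 654.7 ≈ 655 turns.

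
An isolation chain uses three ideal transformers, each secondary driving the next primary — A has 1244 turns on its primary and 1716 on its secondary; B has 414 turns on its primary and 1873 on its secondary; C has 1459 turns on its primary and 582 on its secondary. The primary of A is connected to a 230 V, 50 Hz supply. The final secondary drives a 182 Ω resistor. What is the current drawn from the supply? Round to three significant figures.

I_supply ≈ 7.83 A

Secondary of A: V = 230.00 × 1716/1244 = 317.27 V.
Secondary of B: V = 317.27 × 1873/414 = 1435.4 V.
Secondary of C: V = 1435.4 × 582/1459 = 572.57 V.
I_load = 572.57/182 = 3.1460 A, so P_out = 572.57 × 3.1460 = 1801.3 W.
All ideal ⇒ P_in = P_out, so I_supply = 1801.3/230 = 7.83 A.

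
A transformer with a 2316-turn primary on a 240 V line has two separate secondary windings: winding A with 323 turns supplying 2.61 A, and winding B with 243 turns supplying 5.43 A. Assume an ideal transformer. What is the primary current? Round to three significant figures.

V_A = 240 × 323/2316 = 33.472 V; V_B = 240 × 243/2316 = 25.181 V.
P_out = V_A I_A + V_B I_B = 33.472×2.61 + 25.181×5.43 = 87.361 + 136.73 = 224.10 W.
Ideal ⇒ P_in = P_out, so I_p = P_out/V_p = 224.10/240 = 0.934 A.

I_p ≈ 0.934 A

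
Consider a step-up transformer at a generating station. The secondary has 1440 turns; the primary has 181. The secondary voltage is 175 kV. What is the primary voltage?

V_p/V_s = N_p/N_s, so V_p = 175000 × 181/1440 = 22000 V.

V_p ≈ 22000 V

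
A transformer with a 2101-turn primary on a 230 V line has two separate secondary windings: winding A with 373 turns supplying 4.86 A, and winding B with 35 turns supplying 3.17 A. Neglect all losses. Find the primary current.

I_p ≈ 0.916 A

V_A = 230 × 373/2101 = 40.833 V; V_B = 230 × 35/2101 = 3.8315 V.
P_out = V_A I_A + V_B I_B = 40.833×4.86 + 3.8315×3.17 = 198.45 + 12.146 = 210.59 W.
Ideal ⇒ P_in = P_out, so I_p = P_out/V_p = 210.59/230 = 0.916 A.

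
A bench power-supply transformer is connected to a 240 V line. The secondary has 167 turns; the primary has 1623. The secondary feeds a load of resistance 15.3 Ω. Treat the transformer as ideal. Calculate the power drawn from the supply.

V_s = V_p × N_s/N_p = 240 × 167/1623 = 24.695 V.
I_s = V_s/R = 24.695/15.3 = 1.6141 A.
I_p = I_s × N_s/N_p = 1.6141 × 167/1623 = 0.16608 A.
P = V_p I_p = 240 × 0.16608 = 39.9 W.

P ≈ 39.9 W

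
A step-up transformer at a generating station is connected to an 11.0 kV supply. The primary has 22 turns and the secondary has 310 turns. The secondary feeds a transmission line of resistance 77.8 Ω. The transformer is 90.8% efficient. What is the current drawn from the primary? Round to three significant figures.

V_s = 11000 × 310/22 = 155000 V.
I_s = V_s/R = 155000/77.8 = 1992.3 A.
P_out = V_s I_s = 155000 × 1992.3 = 3.0880×10^8 W.
P_in = P_out/η = 3.0880×10^8/0.908 = 3.4009×10^8 W.
I_p = P_in/V_p = 3.4009×10^8/11000 = 30900 A.

I_p ≈ 30900 A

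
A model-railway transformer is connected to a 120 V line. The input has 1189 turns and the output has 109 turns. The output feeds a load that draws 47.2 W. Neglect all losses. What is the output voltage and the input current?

V_out = V_in × N_out/N_in = 120 × 109/1189 = 11.001 V.
I_out = P/V_out = 47.2/11.001 = 4.2906 A.
I_in = I_out × N_out/N_in = 4.2906 × 109/1189 = 0.393 A.

V_out ≈ 11.0 V, I_in ≈ 0.393 A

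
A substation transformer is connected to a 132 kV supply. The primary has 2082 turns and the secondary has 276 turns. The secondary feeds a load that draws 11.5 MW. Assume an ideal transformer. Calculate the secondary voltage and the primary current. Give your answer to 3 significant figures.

V_s ≈ 17500 V, I_p ≈ 87.1 A

V_s = V_p × N_s/N_p = 132000 × 276/2082 = 17499 V.
I_s = P/V_s = 1.15×10^7/17499 = 657.20 A.
I_p = I_s × N_s/N_p = 657.20 × 276/2082 = 87.1 A.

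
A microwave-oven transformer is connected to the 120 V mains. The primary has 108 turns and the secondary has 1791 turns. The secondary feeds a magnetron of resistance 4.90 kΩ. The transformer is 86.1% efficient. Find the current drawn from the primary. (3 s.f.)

I_p ≈ 7.82 A

V_s = 120 × 1791/108 = 1990.0 V.
I_s = V_s/R = 1990.0/4900 = 0.40612 A.
P_out = V_s I_s = 1990.0 × 0.40612 = 808.18 W.
P_in = P_out/η = 808.18/0.861 = 938.66 W.
I_p = P_in/V_p = 938.66/120 = 7.82 A.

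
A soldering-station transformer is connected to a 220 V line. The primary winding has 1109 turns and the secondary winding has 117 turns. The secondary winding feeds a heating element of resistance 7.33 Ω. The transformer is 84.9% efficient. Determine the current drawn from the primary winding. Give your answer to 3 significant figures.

V_s = 220 × 117/1109 = 23.210 V.
I_s = V_s/R = 23.210/7.33 = 3.1665 A.
P_out = V_s I_s = 23.210 × 3.1665 = 73.494 W.
P_in = P_out/η = 73.494/0.849 = 86.565 W.
I_p = P_in/V_p = 86.565/220 = 0.393 A.

I_p ≈ 0.393 A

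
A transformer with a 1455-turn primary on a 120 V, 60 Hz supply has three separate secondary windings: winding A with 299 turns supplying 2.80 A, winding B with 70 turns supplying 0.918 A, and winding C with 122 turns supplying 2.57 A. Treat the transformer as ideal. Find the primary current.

V_A = 120 × 299/1455 = 24.660 V; V_B = 120 × 70/1455 = 5.7732 V; V_C = 120 × 122/1455 = 10.062 V.
P_out = V_A I_A + V_B I_B + V_C I_C = 24.660×2.80 + 5.7732×0.918 + 10.062×2.57 = 69.047 + 5.2998 + 25.859 = 100.21 W.
Ideal ⇒ P_in = P_out, so I_p = P_out/V_p = 100.21/120 = 0.835 A.

I_p ≈ 0.835 A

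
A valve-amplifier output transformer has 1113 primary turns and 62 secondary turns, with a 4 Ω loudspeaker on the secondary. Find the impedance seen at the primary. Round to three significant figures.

Z_p ≈ 1290 Ω

Z_p = (N_p/N_s)² × Z_s = (1113/62)² × 4 = 1290 Ω.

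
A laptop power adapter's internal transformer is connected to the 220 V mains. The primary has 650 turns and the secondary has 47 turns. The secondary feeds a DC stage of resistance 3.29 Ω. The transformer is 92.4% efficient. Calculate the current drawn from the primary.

I_p ≈ 0.378 A

V_s = 220 × 47/650 = 15.908 V.
I_s = V_s/R = 15.908/3.29 = 4.8352 A.
P_out = V_s I_s = 15.908 × 4.8352 = 76.916 W.
P_in = P_out/η = 76.916/0.924 = 83.243 W.
I_p = P_in/V_p = 83.243/220 = 0.378 A.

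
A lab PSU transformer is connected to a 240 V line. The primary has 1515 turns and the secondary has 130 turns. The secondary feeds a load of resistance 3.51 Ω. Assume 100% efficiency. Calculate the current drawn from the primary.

I_p ≈ 0.503 A

V_s = V_p × N_s/N_p = 240 × 130/1515 = 20.594 V.
I_s = V_s/R = 20.594/3.51 = 5.8673 A.
For an ideal transformer I_p N_p = I_s N_s, so I_p = 5.8673 × 130/1515 = 0.503 A.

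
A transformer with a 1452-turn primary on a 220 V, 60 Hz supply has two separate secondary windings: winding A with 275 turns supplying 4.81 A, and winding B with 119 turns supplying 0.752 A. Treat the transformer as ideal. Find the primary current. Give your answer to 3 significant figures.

V_A = 220 × 275/1452 = 41.667 V; V_B = 220 × 119/1452 = 18.030 V.
P_out = V_A I_A + V_B I_B = 41.667×4.81 + 18.030×0.752 = 200.42 + 13.559 = 213.98 W.
Ideal ⇒ P_in = P_out, so I_p = P_out/V_p = 213.98/220 = 0.973 A.

I_p ≈ 0.973 A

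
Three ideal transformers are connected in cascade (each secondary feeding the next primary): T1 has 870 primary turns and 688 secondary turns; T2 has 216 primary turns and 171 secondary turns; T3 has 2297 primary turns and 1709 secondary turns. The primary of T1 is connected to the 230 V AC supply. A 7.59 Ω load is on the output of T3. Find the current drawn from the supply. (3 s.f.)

I_supply ≈ 6.57 A

After T1: V = 230.00 × 688/870 = 181.89 V.
After T2: V = 181.89 × 171/216 = 143.99 V.
After T3: V = 143.99 × 1709/2297 = 107.13 V.
I_load = 107.13/7.59 = 14.115 A, so P_out = 107.13 × 14.115 = 1512.2 W.
All ideal ⇒ P_in = P_out, so I_supply = 1512.2/230 = 6.57 A.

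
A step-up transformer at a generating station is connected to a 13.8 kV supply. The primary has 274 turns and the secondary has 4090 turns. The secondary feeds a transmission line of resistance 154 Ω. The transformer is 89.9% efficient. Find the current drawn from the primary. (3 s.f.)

I_p ≈ 22200 A

V_s = 13800 × 4090/274 = 205990 V.
I_s = V_s/R = 205990/154 = 1337.6 A.
P_out = V_s I_s = 205990 × 1337.6 = 2.7554×10^8 W.
P_in = P_out/η = 2.7554×10^8/0.899 = 3.0649×10^8 W.
I_p = P_in/V_p = 3.0649×10^8/13800 = 22200 A.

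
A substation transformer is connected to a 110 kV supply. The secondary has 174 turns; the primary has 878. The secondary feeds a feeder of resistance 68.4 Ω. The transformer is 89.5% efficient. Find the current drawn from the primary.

I_p ≈ 70.6 A

V_s = 110000 × 174/878 = 21800 V.
I_s = V_s/R = 21800/68.4 = 318.71 A.
P_out = V_s I_s = 21800 × 318.71 = 6.9477×10^6 W.
P_in = P_out/η = 6.9477×10^6/0.895 = 7.7628×10^6 W.
I_p = P_in/V_p = 7.7628×10^6/110000 = 70.6 A.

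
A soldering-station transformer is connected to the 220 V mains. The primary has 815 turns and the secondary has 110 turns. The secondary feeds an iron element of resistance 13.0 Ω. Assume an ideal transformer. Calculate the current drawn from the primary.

V_s = V_p × N_s/N_p = 220 × 110/815 = 29.693 V.
I_s = V_s/R = 29.693/13.0 = 2.2841 A.
For an ideal transformer I_p N_p = I_s N_s, so I_p = 2.2841 × 110/815 = 0.308 A.

I_p ≈ 0.308 A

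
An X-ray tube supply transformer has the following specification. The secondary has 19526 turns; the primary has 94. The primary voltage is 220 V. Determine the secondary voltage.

V_s ≈ 45700 V

V_s/V_p = N_s/N_p, so V_s = 220 × 19526/94 = 45700 V.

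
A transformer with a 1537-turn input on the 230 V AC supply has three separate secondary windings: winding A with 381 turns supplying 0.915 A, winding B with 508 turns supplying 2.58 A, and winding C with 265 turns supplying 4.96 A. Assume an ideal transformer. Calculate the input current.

I_in ≈ 1.93 A

V_A = 230 × 381/1537 = 57.014 V; V_B = 230 × 508/1537 = 76.018 V; V_C = 230 × 265/1537 = 39.655 V.
P_out = V_A I_A + V_B I_B + V_C I_C = 57.014×0.915 + 76.018×2.58 + 39.655×4.96 = 52.168 + 196.13 + 196.69 = 444.98 W.
Ideal ⇒ P_in = P_out, so I_in = P_out/V_in = 444.98/230 = 1.93 A.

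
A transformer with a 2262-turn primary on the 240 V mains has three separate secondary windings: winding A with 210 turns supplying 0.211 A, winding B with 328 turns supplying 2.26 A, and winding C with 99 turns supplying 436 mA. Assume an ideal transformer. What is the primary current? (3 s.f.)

V_A = 240 × 210/2262 = 22.281 V; V_B = 240 × 328/2262 = 34.801 V; V_C = 240 × 99/2262 = 10.504 V.
P_out = V_A I_A + V_B I_B + V_C I_C = 22.281×0.211 + 34.801×2.26 + 10.504×0.436 = 4.7013 + 78.650 + 4.5797 = 87.931 W.
Ideal ⇒ P_in = P_out, so I_p = P_out/V_p = 87.931/240 = 0.366 A.

I_p ≈ 0.366 A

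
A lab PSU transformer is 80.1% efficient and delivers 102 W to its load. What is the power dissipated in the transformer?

P_in = P_out/η = 102/0.801 = 127.341 W.
P_loss = P_in − P_out = 127.341 − 102 = 25.3 W.

P_loss ≈ 25.3 W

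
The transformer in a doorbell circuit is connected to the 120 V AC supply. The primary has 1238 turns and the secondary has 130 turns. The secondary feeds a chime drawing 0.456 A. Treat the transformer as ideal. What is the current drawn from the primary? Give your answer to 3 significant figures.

I_p ≈ 0.0479 A

For an ideal transformer I_p N_p = I_s N_s, so I_p = 0.456 × 130/1238 = 0.0479 A.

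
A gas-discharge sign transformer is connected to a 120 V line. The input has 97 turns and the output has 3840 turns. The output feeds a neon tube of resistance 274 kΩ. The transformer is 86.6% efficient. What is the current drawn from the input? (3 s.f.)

I_in ≈ 0.793 A

V_out = 120 × 3840/97 = 4750.5 V.
I_out = V_out/R = 4750.5/274000 = 0.017338 A.
P_out = V_out I_out = 4750.5 × 0.017338 = 82.363 W.
P_in = P_out/η = 82.363/0.866 = 95.107 W.
I_in = P_in/V_in = 95.107/120 = 0.793 A.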